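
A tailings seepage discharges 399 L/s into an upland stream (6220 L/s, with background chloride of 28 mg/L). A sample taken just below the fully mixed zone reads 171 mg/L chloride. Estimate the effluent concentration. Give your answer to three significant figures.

2400 mg/L

Mass balance: 6220·28.00 + 399.0·Cₑ = 6619·171.0
→ Cₑ = (6619·171.0 − 6220·28.00) / 399.0 = 2400 mg/L.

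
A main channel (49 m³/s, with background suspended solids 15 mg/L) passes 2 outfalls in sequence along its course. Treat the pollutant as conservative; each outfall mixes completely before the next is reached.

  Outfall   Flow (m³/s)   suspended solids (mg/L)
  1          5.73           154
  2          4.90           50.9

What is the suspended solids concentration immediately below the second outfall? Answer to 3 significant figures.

Outfall 1: combined Q = 54.73 m³/s; C = (49.00·15.00 + 5.730·154.0)/54.73 = 29.55 mg/L.
Outfall 2: combined Q = 59.63 m³/s; C = (54.73·29.55 + 4.900·50.90)/59.63 = 31.31 mg/L.

31.3 mg/L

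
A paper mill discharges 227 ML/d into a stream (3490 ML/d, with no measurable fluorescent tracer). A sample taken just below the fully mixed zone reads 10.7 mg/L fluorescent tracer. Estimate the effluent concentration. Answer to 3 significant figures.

Mass balance: 3490·0 + 227.0·Cₑ = 3717·10.70
→ Cₑ = (3717·10.70 − 3490·0) / 227.0 = 175.2 mg/L.

175 mg/L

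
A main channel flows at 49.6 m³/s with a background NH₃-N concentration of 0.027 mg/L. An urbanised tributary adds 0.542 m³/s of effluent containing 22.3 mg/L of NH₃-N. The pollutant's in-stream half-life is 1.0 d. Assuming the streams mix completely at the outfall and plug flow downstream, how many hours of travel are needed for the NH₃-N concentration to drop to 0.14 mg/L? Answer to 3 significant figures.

Flow-weighted average: C = (49.60·0.02700 + 0.5420·22.30) / 50.14 = 13.43/50.14 = 0.2678 mg/L.
Half-life 1.0 d → k = ln 2 / 1.0 = 0.6931 d⁻¹.
0.2678·exp(−k·t) = 0.14 → t = ln(0.2678/0.14)/k = 80830 s = 22.45 h.

22.5 h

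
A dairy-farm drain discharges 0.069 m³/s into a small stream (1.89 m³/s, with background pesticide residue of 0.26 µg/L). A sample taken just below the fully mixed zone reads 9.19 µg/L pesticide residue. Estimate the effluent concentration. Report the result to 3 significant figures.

254 µg/L

Mass balance: 1.890·0.2600 + 0.06900·Cₑ = 1.959·9.190
→ Cₑ = (1.959·9.190 − 1.890·0.2600) / 0.06900 = 253.8 µg/L.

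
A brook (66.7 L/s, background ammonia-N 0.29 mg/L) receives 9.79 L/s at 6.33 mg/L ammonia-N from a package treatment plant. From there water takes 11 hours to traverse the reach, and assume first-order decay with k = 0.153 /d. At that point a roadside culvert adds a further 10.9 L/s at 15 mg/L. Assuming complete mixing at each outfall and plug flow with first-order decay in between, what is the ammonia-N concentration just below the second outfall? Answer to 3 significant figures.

2.74 mg/L

Flow-weighted average: C = (66.70·0.2900 + 9.790·6.330) / 76.49 = 81.31/76.49 = 1.063 mg/L; combined flow 76.49 L/s.
First-order decay: C = 1.063·exp(−k·t) = 1.063·0.9323 = 0.9911 mg/L.
At the second outfall, C = (76.49·0.9911 + 10.90·15.00) / (76.49 + 10.90) = 2.738 mg/L.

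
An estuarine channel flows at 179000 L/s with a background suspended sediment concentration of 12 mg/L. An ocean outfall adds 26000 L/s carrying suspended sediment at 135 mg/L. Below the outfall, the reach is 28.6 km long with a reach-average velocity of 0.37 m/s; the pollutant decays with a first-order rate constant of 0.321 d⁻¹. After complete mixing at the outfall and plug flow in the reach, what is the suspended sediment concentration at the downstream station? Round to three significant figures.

Mixed concentration C = ΣQC/ΣQ = (179000·12.00 + 26000·135.0) / 205000 = 5658000/205000 = 27.60 mg/L.
Travel time t = 28.6·1000 / 0.37 = 77300 s = 21.47 h.
After decay, C = 27.60 × e^(−kt) = 27.60 × 0.7504 = 20.71 mg/L.

20.7 mg/L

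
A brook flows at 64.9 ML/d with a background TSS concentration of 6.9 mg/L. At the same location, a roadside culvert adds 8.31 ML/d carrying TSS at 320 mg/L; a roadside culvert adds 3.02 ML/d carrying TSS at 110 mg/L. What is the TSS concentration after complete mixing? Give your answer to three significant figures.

45.1 mg/L

Mixed concentration C = ΣQC/ΣQ = (64.90·6.900 + 8.310·320.0 + 3.020·110.0) / 76.23 = 3439/76.23 = 45.12 mg/L.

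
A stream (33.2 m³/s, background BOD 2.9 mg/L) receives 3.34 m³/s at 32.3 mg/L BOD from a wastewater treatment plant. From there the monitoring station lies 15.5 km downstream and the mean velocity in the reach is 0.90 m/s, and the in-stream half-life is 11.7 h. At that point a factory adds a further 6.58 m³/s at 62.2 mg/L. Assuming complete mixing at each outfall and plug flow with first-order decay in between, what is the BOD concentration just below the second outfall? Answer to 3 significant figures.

Flow-weighted average: C = (33.20·2.900 + 3.340·32.30) / 36.54 = 204.2/36.54 = 5.587 mg/L; combined flow 36.54 m³/s.
Travel time t = 15.5·1000 / 0.90 = 17220 s = 4.784 h.
Half-life 11.7 h → k = ln 2 / 11.7 = 0.05924 h⁻¹ = 1.422 d⁻¹.
First-order decay: C = 5.587·exp(−k·t) = 5.587·0.7532 = 4.208 mg/L.
At the second outfall, C = (36.54·4.208 + 6.580·62.20) / (36.54 + 6.580) = 13.06 mg/L.

13.1 mg/L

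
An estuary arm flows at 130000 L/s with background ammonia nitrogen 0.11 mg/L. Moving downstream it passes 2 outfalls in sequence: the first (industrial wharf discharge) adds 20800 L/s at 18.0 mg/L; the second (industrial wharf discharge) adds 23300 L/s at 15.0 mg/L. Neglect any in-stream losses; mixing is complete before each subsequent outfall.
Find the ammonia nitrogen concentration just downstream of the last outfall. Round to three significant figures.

4.24 mg/L

Outfall 1: combined Q = 150800 L/s; C = (130000·0.1100 + 20800·18.00)/150800 = 2.578 mg/L.
Outfall 2: combined Q = 174100 L/s; C = (150800·2.578 + 23300·15.00)/174100 = 4.240 mg/L.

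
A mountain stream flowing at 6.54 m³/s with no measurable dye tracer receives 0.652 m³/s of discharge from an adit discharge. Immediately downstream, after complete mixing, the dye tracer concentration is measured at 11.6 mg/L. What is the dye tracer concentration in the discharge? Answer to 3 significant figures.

Mass balance: 6.540·0 + 0.6520·Cₑ = 7.192·11.60
→ Cₑ = (7.192·11.60 − 6.540·0) / 0.6520 = 128.0 mg/L.

128 mg/L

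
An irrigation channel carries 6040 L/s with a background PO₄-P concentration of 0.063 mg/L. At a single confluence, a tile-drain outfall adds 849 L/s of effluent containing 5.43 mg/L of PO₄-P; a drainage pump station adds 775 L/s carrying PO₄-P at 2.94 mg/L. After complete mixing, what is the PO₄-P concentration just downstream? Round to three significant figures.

After mixing, C = (6040·0.06300 + 849.0·5.430 + 775.0·2.940) / 7664 = 7269/7664 = 0.9485 mg/L.

0.948 mg/L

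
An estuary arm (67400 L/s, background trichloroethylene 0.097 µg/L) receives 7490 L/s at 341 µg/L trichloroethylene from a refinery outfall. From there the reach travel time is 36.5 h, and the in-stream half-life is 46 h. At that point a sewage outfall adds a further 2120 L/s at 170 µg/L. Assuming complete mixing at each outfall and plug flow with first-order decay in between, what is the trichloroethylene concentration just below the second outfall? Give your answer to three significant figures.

After mixing, C = (67400·0.09700 + 7490·341.0) / 74890 = 2561000/74890 = 34.19 µg/L; combined flow 74890 L/s.
Half-life 46 h → k = ln 2 / 46 = 0.01507 h⁻¹ = 0.3616 d⁻¹.
After decay, C = 34.19 × e^(−kt) = 34.19 × 0.5770 = 19.73 µg/L.
Second outfall: C = (74890·19.73 + 2120·170.0)/77010 = 23.86 µg/L.

23.9 µg/L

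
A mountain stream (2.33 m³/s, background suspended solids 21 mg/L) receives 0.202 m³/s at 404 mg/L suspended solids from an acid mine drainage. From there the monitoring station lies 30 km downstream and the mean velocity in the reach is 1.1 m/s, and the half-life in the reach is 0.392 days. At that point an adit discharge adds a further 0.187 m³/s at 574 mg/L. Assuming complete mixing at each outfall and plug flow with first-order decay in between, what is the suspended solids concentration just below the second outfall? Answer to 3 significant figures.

67.0 mg/L

Conservation of mass: C = (2.330·21.00 + 0.2020·404.0) / 2.532 = 130.5/2.532 = 51.56 mg/L; combined flow 2.532 m³/s.
Travel time t = 30·1000 / 1.1 = 27270 s = 7.576 h.
Half-life 0.392 d → k = ln 2 / 0.392 = 1.768 d⁻¹.
After decay, C = 51.56 × e^(−kt) = 51.56 × 0.5723 = 29.50 mg/L.
Second outfall: C = (2.532·29.50 + 0.1870·574.0)/2.719 = 66.95 mg/L.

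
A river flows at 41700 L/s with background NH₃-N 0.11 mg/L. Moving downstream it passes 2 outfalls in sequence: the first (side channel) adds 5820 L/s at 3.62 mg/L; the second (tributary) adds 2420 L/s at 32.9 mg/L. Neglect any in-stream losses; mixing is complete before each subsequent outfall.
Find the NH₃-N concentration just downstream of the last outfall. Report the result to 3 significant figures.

Below outfall 1: Q → 47520 L/s, C = (41700·0.1100 + 5820·3.620)/47520 = 0.5399 mg/L.
Below outfall 2: Q → 49940 L/s, C = (47520·0.5399 + 2420·32.90)/49940 = 2.108 mg/L.

2.11 mg/L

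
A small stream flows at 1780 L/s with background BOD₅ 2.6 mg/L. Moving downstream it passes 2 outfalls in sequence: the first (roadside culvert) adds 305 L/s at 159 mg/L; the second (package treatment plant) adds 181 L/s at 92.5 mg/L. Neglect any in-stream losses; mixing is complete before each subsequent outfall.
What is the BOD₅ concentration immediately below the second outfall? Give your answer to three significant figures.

Below outfall 1: Q → 2085 L/s, C = (1780·2.600 + 305.0·159.0)/2085 = 25.48 mg/L.
Below outfall 2: Q → 2266 L/s, C = (2085·25.48 + 181.0·92.50)/2266 = 30.83 mg/L.

30.8 mg/L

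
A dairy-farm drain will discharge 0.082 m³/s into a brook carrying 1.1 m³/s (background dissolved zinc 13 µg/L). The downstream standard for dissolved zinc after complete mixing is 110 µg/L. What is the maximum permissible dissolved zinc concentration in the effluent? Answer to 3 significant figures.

At the limit, (Qr·Cr + Qe·Cₑ)/(Qr + Qe) = 110:
Cₑ = (1.182·110 − 1.100·13.00) / 0.08200 = 1411 µg/L.

1410 µg/L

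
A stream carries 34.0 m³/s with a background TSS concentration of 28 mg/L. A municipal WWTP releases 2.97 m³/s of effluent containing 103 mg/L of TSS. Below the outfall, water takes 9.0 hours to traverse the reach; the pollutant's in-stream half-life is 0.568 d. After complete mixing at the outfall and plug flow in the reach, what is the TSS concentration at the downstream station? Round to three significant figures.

Flow-weighted average: C = (34.00·28.00 + 2.970·103.0) / 36.97 = 1258/36.97 = 34.03 mg/L.
Half-life 0.568 d → k = ln 2 / 0.568 = 1.220 d⁻¹.
Decay over the reach: 34.03·exp(−kt) = 34.03·0.6328 = 21.53 mg/L.

21.5 mg/L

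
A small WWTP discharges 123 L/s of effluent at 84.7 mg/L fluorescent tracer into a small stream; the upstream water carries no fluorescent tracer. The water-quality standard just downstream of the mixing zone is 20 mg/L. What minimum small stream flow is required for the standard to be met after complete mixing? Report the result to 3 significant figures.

398 L/s

Set C_mix = 20: (Q·0 + 123.0·84.70) / (Q + 123.0) = 20
→ Q = 123.0·(84.70 − 20)/(20 − 0) = 397.9 L/s.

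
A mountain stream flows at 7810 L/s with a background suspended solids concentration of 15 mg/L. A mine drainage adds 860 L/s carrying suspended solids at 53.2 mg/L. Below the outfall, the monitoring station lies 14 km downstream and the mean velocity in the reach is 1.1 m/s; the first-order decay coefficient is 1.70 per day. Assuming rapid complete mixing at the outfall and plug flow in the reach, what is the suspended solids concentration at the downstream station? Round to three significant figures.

Conservation of mass: C = (7810·15.00 + 860.0·53.20) / 8670 = 162900/8670 = 18.79 mg/L.
Travel time t = 14·1000 / 1.1 = 12730 s = 3.535 h.
After decay, C = 18.79 × e^(−kt) = 18.79 × 0.7785 = 14.63 mg/L.

14.6 mg/L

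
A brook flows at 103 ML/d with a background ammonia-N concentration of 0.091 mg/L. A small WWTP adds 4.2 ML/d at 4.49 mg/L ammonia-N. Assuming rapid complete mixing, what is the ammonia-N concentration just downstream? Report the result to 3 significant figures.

After mixing, C = (103.0·0.09100 + 4.200·4.490) / 107.2 = 28.23/107.2 = 0.2633 mg/L.

0.263 mg/L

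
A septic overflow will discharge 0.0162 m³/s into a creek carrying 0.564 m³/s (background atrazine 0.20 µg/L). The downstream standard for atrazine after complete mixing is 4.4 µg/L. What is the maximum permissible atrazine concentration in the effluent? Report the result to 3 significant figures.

At the limit, (Qr·Cr + Qe·Cₑ)/(Qr + Qe) = 4.4:
Cₑ = (0.5802·4.4 − 0.5640·0.2000) / 0.01620 = 150.6 µg/L.

151 µg/L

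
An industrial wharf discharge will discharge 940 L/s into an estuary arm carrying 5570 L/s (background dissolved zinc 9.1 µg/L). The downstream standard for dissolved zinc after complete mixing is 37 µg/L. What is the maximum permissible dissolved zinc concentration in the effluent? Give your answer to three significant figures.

202 µg/L

At the limit, (Qr·Cr + Qe·Cₑ)/(Qr + Qe) = 37:
Cₑ = (6510·37 − 5570·9.100) / 940.0 = 202.3 µg/L.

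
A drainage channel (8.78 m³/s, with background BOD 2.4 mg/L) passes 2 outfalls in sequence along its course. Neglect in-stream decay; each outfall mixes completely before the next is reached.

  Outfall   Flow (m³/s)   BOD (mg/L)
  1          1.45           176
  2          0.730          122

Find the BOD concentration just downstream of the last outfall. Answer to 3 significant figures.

Outfall 1: combined Q = 10.23 m³/s; C = (8.780·2.400 + 1.450·176.0)/10.23 = 27.01 mg/L.
Outfall 2: combined Q = 10.96 m³/s; C = (10.23·27.01 + 0.7300·122.0)/10.96 = 33.33 mg/L.

33.3 mg/L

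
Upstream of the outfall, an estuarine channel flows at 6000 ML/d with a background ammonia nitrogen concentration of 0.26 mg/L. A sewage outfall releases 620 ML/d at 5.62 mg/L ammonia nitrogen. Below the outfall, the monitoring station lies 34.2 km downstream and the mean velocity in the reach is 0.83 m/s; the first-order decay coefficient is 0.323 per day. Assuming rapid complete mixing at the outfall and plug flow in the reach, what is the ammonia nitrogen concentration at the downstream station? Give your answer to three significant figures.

0.653 mg/L

After mixing, C = (6000·0.2600 + 620.0·5.620) / 6620 = 5044/6620 = 0.7620 mg/L.
Travel time t = 34.2·1000 / 0.83 = 41200 s = 11.45 h.
Decay over the reach: 0.7620·exp(−kt) = 0.7620·0.8572 = 0.6532 mg/L.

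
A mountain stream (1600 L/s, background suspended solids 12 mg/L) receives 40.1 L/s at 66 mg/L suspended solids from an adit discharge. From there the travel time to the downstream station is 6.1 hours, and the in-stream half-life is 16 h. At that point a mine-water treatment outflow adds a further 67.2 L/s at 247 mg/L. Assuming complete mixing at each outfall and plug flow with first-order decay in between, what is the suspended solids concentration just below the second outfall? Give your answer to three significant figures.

19.5 mg/L

Mixed concentration C = ΣQC/ΣQ = (1600·12.00 + 40.10·66.00) / 1640 = 21850/1640 = 13.32 mg/L; combined flow 1640 L/s.
Half-life 16 h → k = ln 2 / 16 = 0.04332 h⁻¹ = 1.040 d⁻¹.
After decay, C = 13.32 × e^(−kt) = 13.32 × 0.7678 = 10.23 mg/L.
At the second outfall, C = (1640·10.23 + 67.20·247.0) / (1640 + 67.20) = 19.55 mg/L.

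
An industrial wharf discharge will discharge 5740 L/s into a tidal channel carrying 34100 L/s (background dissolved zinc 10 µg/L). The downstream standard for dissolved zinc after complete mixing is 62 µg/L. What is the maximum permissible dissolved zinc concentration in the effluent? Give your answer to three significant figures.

371 µg/L

At the limit, (Qr·Cr + Qe·Cₑ)/(Qr + Qe) = 62:
Cₑ = (39840·62 − 34100·10.00) / 5740 = 370.9 µg/L.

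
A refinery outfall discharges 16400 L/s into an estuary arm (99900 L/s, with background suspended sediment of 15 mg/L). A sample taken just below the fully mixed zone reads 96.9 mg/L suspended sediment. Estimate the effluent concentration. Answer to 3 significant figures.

Mass balance: 99900·15.00 + 16400·Cₑ = 116300·96.90
→ Cₑ = (116300·96.90 − 99900·15.00) / 16400 = 595.8 mg/L.

596 mg/L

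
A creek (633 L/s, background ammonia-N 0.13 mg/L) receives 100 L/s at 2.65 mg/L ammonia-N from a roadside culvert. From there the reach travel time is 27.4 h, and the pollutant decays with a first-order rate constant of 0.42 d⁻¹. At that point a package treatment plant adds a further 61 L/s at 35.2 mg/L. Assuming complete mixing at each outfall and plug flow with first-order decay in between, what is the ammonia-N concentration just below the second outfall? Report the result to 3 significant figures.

2.98 mg/L

After mixing, C = (633.0·0.1300 + 100.0·2.650) / 733.0 = 347.3/733.0 = 0.4738 mg/L; combined flow 733.0 L/s.
First-order decay: C = 0.4738·exp(−k·t) = 0.4738·0.6191 = 0.2933 mg/L.
At the second outfall, C = (733.0·0.2933 + 61.00·35.20) / (733.0 + 61.00) = 2.975 mg/L.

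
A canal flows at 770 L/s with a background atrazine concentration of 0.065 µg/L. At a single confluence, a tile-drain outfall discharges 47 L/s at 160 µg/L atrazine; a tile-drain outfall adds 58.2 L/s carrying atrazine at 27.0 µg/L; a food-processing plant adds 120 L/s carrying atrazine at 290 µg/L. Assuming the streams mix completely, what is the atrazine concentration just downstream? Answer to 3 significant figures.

Flow-weighted average: C = (770.0·0.06500 + 47.00·160.0 + 58.20·27.00 + 120.0·290.0) / 995.2 = 43940/995.2 = 44.15 µg/L.

44.2 µg/L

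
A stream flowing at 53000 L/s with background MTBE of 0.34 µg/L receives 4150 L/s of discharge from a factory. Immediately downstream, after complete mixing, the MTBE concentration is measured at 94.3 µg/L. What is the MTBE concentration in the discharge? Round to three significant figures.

Mass balance: 53000·0.3400 + 4150·Cₑ = 57150·94.30
→ Cₑ = (57150·94.30 − 53000·0.3400) / 4150 = 1294 µg/L.

1290 µg/L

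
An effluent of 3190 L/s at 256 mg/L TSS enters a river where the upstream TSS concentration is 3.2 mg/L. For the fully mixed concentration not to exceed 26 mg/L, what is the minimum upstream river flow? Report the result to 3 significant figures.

32200 L/s

Set C_mix = 26: (Q·3.200 + 3190·256.0) / (Q + 3190) = 26
→ Q = 3190·(256.0 − 26)/(26 − 3.200) = 32180 L/s.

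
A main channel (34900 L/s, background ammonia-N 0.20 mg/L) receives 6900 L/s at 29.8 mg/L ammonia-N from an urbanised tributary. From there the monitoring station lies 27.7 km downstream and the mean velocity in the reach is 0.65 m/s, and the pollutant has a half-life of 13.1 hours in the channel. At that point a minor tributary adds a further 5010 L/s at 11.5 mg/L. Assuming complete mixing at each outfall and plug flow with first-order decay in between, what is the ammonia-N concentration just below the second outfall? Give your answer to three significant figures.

Mixed concentration C = ΣQC/ΣQ = (34900·0.2000 + 6900·29.80) / 41800 = 212600/41800 = 5.086 mg/L; combined flow 41800 L/s.
Travel time t = 27.7·1000 / 0.65 = 42620 s = 11.84 h.
Half-life 13.1 h → k = ln 2 / 13.1 = 0.05291 h⁻¹ = 1.270 d⁻¹.
Decay over the reach: 5.086·exp(−kt) = 5.086·0.5345 = 2.719 mg/L.
At the second outfall, C = (41800·2.719 + 5010·11.50) / (41800 + 5010) = 3.659 mg/L.

3.66 mg/L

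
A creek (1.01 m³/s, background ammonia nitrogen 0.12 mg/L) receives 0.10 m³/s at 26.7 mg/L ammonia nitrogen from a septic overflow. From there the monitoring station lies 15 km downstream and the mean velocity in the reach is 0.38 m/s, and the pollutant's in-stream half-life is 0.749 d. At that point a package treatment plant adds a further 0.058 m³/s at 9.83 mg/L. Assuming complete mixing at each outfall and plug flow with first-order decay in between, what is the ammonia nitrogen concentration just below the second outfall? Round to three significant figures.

Flow-weighted average: C = (1.010·0.1200 + 0.1000·26.70) / 1.110 = 2.791/1.110 = 2.515 mg/L; combined flow 1.110 m³/s.
Travel time t = 15·1000 / 0.38 = 39470 s = 10.96 h.
Half-life 0.749 d → k = ln 2 / 0.749 = 0.9254 d⁻¹.
Decay over the reach: 2.515·exp(−kt) = 2.515·0.6552 = 1.648 mg/L.
Second outfall: C = (1.110·1.648 + 0.05800·9.830)/1.168 = 2.054 mg/L.

2.05 mg/L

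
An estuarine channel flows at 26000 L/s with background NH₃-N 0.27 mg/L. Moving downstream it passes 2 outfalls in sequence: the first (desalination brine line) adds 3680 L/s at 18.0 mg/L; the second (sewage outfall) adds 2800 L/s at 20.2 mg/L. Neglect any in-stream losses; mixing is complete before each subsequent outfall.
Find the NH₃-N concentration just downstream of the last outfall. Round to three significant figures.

4.00 mg/L

Below outfall 1: Q → 29680 L/s, C = (26000·0.2700 + 3680·18.00)/29680 = 2.468 mg/L.
Below outfall 2: Q → 32480 L/s, C = (29680·2.468 + 2800·20.20)/32480 = 3.997 mg/L.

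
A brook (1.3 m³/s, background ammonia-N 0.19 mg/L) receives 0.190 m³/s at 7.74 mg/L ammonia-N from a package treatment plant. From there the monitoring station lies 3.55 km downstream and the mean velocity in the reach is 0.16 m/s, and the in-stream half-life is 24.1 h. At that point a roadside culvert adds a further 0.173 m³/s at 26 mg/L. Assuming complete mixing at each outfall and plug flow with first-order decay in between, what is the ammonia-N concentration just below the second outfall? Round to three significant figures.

Mass balance: C = (1.300·0.1900 + 0.1900·7.740) / 1.490 = 1.718/1.490 = 1.153 mg/L; combined flow 1.490 m³/s.
Travel time t = 3.55·1000 / 0.16 = 22190 s = 6.163 h.
Half-life 24.1 h → k = ln 2 / 24.1 = 0.02876 h⁻¹ = 0.6903 d⁻¹.
Applying C = C₀e^(−kt): 1.153 × 0.8376 = 0.9655 mg/L.
At the second outfall, C = (1.490·0.9655 + 0.1730·26.00) / (1.490 + 0.1730) = 3.570 mg/L.

3.57 mg/L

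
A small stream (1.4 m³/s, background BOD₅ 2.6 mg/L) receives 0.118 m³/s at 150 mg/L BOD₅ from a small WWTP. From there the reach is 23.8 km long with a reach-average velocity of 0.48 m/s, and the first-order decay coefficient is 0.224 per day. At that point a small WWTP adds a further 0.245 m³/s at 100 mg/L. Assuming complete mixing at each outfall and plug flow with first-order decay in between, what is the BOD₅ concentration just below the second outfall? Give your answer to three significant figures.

24.5 mg/L

After mixing, C = (1.400·2.600 + 0.1180·150.0) / 1.518 = 21.34/1.518 = 14.06 mg/L; combined flow 1.518 m³/s.
Travel time t = 23.8·1000 / 0.48 = 49580 s = 13.77 h.
First-order decay: C = 14.06·exp(−k·t) = 14.06·0.8794 = 12.36 mg/L.
Second outfall: C = (1.518·12.36 + 0.2450·100.0)/1.763 = 24.54 mg/L.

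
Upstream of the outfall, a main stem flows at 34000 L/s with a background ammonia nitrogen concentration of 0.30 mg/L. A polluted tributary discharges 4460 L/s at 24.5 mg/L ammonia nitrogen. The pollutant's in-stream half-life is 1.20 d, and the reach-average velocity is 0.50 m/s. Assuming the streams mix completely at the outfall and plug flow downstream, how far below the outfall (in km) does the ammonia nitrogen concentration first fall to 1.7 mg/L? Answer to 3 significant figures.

Mixed concentration C = ΣQC/ΣQ = (34000·0.3000 + 4460·24.50) / 38460 = 119500/38460 = 3.106 mg/L.
Half-life 1.20 d → k = ln 2 / 1.20 = 0.5776 d⁻¹.
Set 3.106·exp(−k·t) = 1.7 → t = ln(3.106/1.7)/k = 90170 s = 25.05 h.
Distance = v·t = 0.50·90170 = 45080 m = 45.08 km.

45.1 km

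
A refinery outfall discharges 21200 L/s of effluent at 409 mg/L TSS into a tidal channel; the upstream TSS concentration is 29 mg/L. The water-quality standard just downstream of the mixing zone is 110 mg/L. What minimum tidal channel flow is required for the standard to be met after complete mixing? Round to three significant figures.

78300 L/s

Set C_mix = 110: (Q·29.00 + 21200·409.0) / (Q + 21200) = 110
→ Q = 21200·(409.0 − 110)/(110 − 29.00) = 78260 L/s.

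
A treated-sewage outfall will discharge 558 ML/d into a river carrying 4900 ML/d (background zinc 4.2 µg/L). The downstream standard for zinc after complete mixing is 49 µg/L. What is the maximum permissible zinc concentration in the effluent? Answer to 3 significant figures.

442 µg/L

At the limit, (Qr·Cr + Qe·Cₑ)/(Qr + Qe) = 49:
Cₑ = (5458·49 − 4900·4.200) / 558.0 = 442.4 µg/L.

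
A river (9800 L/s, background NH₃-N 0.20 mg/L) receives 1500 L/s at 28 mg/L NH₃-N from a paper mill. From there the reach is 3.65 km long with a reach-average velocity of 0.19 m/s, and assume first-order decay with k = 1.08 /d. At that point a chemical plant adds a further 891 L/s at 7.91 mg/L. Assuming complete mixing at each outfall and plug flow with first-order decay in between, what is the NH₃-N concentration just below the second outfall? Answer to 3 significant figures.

3.41 mg/L

Mass balance: C = (9800·0.2000 + 1500·28.00) / 11300 = 43960/11300 = 3.890 mg/L; combined flow 11300 L/s.
Travel time t = 3.65·1000 / 0.19 = 19210 s = 5.336 h.
After decay, C = 3.890 × e^(−kt) = 3.890 × 0.7865 = 3.060 mg/L.
Second outfall: C = (11300·3.060 + 891.0·7.910)/12190 = 3.414 mg/L.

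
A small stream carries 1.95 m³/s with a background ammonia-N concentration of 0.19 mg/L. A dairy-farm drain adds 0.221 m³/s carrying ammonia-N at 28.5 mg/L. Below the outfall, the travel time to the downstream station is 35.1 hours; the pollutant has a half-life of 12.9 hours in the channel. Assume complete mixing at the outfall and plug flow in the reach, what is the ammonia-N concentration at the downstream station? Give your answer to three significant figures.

Flow-weighted average: C = (1.950·0.1900 + 0.2210·28.50) / 2.171 = 6.669/2.171 = 3.072 mg/L.
Half-life 12.9 h → k = ln 2 / 12.9 = 0.05373 h⁻¹ = 1.290 d⁻¹.
Applying C = C₀e^(−kt): 3.072 × 0.1517 = 0.4659 mg/L.

0.466 mg/L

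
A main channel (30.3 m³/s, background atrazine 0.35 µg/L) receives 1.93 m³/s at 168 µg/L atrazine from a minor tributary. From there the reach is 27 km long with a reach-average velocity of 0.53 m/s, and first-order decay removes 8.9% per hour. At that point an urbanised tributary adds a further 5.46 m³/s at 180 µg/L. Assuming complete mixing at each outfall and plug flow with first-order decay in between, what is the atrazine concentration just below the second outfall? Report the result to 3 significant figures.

Mixed concentration C = ΣQC/ΣQ = (30.30·0.3500 + 1.930·168.0) / 32.23 = 334.8/32.23 = 10.39 µg/L; combined flow 32.23 m³/s.
Travel time t = 27·1000 / 0.53 = 50940 s = 14.15 h.
8.9%/h lost → k = −ln(1 − 0.089) = 0.09321 h⁻¹.
After decay, C = 10.39 × e^(−kt) = 10.39 × 0.2674 = 2.778 µg/L.
Second outfall: C = (32.23·2.778 + 5.460·180.0)/37.69 = 28.45 µg/L.

28.5 µg/L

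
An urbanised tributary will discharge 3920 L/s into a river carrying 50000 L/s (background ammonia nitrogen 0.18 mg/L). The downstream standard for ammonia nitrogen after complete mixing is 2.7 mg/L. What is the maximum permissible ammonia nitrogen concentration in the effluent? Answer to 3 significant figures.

34.8 mg/L

At the limit, (Qr·Cr + Qe·Cₑ)/(Qr + Qe) = 2.7:
Cₑ = (53920·2.7 − 50000·0.1800) / 3920 = 34.84 mg/L.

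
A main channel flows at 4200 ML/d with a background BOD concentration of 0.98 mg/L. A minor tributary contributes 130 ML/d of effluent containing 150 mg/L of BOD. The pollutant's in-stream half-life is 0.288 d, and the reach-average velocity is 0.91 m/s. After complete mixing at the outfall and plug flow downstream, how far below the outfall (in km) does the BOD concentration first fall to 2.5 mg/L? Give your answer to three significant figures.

25.5 km

After mixing, C = (4200·0.9800 + 130.0·150.0) / 4330 = 23620/4330 = 5.454 mg/L.
Half-life 0.288 d → k = ln 2 / 0.288 = 2.407 d⁻¹.
Set 5.454·exp(−k·t) = 2.5 → t = ln(5.454/2.5)/k = 28000 s = 7.779 h.
Distance = v·t = 0.91·28000 = 25480 m = 25.48 km.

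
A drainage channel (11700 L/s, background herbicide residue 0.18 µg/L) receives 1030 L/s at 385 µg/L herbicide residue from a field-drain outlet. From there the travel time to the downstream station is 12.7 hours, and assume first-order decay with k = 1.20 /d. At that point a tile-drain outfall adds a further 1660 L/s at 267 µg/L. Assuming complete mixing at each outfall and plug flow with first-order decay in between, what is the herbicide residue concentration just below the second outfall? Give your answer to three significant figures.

45.5 µg/L

Conservation of mass: C = (11700·0.1800 + 1030·385.0) / 12730 = 398700/12730 = 31.32 µg/L; combined flow 12730 L/s.
First-order decay: C = 31.32·exp(−k·t) = 31.32·0.5299 = 16.60 µg/L.
At the second outfall, C = (12730·16.60 + 1660·267.0) / (12730 + 1660) = 45.48 µg/L.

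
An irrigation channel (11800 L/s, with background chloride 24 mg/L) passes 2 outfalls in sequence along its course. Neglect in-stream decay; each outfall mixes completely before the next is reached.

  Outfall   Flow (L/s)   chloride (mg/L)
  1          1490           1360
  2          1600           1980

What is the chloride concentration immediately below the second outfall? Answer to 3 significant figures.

Below outfall 1: Q → 13290 L/s, C = (11800·24.00 + 1490·1360)/13290 = 173.8 mg/L.
Below outfall 2: Q → 14890 L/s, C = (13290·173.8 + 1600·1980)/14890 = 367.9 mg/L.

368 mg/L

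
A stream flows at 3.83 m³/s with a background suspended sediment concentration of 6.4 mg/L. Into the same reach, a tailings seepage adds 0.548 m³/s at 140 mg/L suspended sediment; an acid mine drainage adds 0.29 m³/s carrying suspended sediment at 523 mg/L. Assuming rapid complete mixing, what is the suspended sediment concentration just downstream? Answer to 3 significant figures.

Conservation of mass: C = (3.830·6.400 + 0.5480·140.0 + 0.2900·523.0) / 4.668 = 252.9/4.668 = 54.18 mg/L.

54.2 mg/L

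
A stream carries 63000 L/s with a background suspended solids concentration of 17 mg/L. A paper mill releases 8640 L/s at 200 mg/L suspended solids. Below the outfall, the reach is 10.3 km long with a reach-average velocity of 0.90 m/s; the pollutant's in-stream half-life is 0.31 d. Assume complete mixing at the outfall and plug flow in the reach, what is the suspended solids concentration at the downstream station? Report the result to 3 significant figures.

29.1 mg/L

Flow-weighted average: C = (63000·17.00 + 8640·200.0) / 71640 = 2799000/71640 = 39.07 mg/L.
Travel time t = 10.3·1000 / 0.90 = 11440 s = 3.179 h.
Half-life 0.31 d → k = ln 2 / 0.31 = 2.236 d⁻¹.
Decay over the reach: 39.07·exp(−kt) = 39.07·0.7437 = 29.06 mg/L.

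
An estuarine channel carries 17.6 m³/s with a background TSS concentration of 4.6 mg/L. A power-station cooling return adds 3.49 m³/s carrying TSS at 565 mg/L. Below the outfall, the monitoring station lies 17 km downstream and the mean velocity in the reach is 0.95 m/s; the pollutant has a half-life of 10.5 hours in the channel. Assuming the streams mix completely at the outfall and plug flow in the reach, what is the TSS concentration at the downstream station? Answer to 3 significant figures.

Conservation of mass: C = (17.60·4.600 + 3.490·565.0) / 21.09 = 2053/21.09 = 97.34 mg/L.
Travel time t = 17·1000 / 0.95 = 17890 s = 4.971 h.
Half-life 10.5 h → k = ln 2 / 10.5 = 0.06601 h⁻¹ = 1.584 d⁻¹.
Decay over the reach: 97.34·exp(−kt) = 97.34·0.7203 = 70.11 mg/L.

70.1 mg/L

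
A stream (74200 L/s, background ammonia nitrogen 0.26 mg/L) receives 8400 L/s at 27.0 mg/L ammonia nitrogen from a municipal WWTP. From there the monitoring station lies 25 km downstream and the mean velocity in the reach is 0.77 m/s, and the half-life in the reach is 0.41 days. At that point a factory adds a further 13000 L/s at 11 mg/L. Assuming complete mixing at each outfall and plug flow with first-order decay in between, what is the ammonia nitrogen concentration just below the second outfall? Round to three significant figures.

2.86 mg/L

Flow-weighted average: C = (74200·0.2600 + 8400·27.00) / 82600 = 246100/82600 = 2.979 mg/L; combined flow 82600 L/s.
Travel time t = 25·1000 / 0.77 = 32470 s = 9.019 h.
Half-life 0.41 d → k = ln 2 / 0.41 = 1.691 d⁻¹.
After decay, C = 2.979 × e^(−kt) = 2.979 × 0.5298 = 1.578 mg/L.
At the second outfall, C = (82600·1.578 + 13000·11.00) / (82600 + 13000) = 2.860 mg/L.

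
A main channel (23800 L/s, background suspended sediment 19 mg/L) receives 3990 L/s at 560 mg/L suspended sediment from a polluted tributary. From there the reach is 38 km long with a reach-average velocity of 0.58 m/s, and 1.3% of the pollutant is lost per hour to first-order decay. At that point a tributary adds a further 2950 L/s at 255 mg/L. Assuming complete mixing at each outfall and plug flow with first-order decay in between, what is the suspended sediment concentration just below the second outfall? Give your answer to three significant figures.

Flow-weighted average: C = (23800·19.00 + 3990·560.0) / 27790 = 2687000/27790 = 96.68 mg/L; combined flow 27790 L/s.
Travel time t = 38·1000 / 0.58 = 65520 s = 18.20 h.
1.3%/h lost → k = −ln(1 − 0.013) = 0.01309 h⁻¹.
Decay over the reach: 96.68·exp(−kt) = 96.68·0.7881 = 76.19 mg/L.
At the second outfall, C = (27790·76.19 + 2950·255.0) / (27790 + 2950) = 93.35 mg/L.

93.3 mg/L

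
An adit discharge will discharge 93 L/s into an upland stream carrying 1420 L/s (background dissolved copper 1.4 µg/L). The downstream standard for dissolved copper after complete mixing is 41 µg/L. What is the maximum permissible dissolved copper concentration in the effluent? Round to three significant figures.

At the limit, (Qr·Cr + Qe·Cₑ)/(Qr + Qe) = 41:
Cₑ = (1513·41 − 1420·1.400) / 93.00 = 645.6 µg/L.

646 µg/L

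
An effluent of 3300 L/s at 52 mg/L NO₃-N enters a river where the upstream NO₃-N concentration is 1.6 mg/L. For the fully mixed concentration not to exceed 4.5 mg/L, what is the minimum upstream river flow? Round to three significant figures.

Set C_mix = 4.5: (Q·1.600 + 3300·52.00) / (Q + 3300) = 4.5
→ Q = 3300·(52.00 − 4.5)/(4.5 − 1.600) = 54050 L/s.

54100 L/s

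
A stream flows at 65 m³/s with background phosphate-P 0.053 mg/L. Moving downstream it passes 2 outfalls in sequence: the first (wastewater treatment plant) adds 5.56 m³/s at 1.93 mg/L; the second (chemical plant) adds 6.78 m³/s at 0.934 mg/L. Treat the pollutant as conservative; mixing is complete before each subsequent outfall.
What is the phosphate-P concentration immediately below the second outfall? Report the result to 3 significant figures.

Outfall 1: combined Q = 70.56 m³/s; C = (65.00·0.05300 + 5.560·1.930)/70.56 = 0.2009 mg/L.
Outfall 2: combined Q = 77.34 m³/s; C = (70.56·0.2009 + 6.780·0.9340)/77.34 = 0.2652 mg/L.

0.265 mg/L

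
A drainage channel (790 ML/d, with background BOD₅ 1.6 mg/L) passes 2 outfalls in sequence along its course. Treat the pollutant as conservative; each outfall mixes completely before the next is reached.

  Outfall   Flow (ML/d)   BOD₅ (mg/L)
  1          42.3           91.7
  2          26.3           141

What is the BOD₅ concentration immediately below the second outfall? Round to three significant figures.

10.3 mg/L

Outfall 1: combined Q = 832.3 ML/d; C = (790.0·1.600 + 42.30·91.70)/832.3 = 6.179 mg/L.
Outfall 2: combined Q = 858.6 ML/d; C = (832.3·6.179 + 26.30·141.0)/858.6 = 10.31 mg/L.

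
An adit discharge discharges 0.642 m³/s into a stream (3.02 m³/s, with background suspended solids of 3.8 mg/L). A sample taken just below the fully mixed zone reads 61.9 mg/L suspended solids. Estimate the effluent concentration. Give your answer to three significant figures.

335 mg/L

Mass balance: 3.020·3.800 + 0.6420·Cₑ = 3.662·61.90
→ Cₑ = (3.662·61.90 − 3.020·3.800) / 0.6420 = 335.2 mg/L.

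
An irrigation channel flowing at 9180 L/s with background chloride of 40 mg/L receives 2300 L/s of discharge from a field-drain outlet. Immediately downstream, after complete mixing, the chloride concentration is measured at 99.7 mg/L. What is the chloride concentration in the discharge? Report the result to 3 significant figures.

338 mg/L

Mass balance: 9180·40.00 + 2300·Cₑ = 11480·99.70
→ Cₑ = (11480·99.70 − 9180·40.00) / 2300 = 338.0 mg/L.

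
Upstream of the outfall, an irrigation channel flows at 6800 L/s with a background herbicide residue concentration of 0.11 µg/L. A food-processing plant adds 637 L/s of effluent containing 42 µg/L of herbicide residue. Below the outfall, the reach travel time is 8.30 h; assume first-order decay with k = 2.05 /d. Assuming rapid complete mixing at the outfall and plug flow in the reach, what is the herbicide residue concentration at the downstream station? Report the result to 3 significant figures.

Conservation of mass: C = (6800·0.1100 + 637.0·42.00) / 7437 = 27500/7437 = 3.698 µg/L.
After decay, C = 3.698 × e^(−kt) = 3.698 × 0.4922 = 1.820 µg/L.

1.82 µg/L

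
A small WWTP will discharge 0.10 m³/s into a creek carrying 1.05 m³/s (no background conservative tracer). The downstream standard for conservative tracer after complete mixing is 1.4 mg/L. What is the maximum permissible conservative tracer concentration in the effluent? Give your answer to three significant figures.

16.1 mg/L

At the limit, (Qr·Cr + Qe·Cₑ)/(Qr + Qe) = 1.4:
Cₑ = (1.150·1.4 − 1.050·0) / 0.1000 = 16.10 mg/L.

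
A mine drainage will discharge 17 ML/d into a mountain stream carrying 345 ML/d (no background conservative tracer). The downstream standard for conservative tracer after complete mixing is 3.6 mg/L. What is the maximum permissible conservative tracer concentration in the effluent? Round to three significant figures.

At the limit, (Qr·Cr + Qe·Cₑ)/(Qr + Qe) = 3.6:
Cₑ = (362.0·3.6 − 345.0·0) / 17.00 = 76.66 mg/L.

76.7 mg/L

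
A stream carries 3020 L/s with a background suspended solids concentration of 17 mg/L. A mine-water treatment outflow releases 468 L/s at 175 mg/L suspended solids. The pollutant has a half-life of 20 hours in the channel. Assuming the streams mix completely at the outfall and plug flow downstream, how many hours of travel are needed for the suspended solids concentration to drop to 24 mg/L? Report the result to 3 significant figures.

13.4 h

Conservation of mass: C = (3020·17.00 + 468.0·175.0) / 3488 = 133200/3488 = 38.20 mg/L.
Half-life 20 h → k = ln 2 / 20 = 0.03466 h⁻¹ = 0.8318 d⁻¹.
38.20·exp(−k·t) = 24 → t = ln(38.20/24)/k = 48280 s = 13.41 h.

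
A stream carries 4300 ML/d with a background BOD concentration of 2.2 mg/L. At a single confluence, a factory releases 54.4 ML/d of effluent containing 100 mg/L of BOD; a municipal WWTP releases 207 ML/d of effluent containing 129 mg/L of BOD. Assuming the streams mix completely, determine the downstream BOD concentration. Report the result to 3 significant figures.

Conservation of mass: C = (4300·2.200 + 54.40·100.0 + 207.0·129.0) / 4561 = 41600/4561 = 9.121 mg/L.

9.12 mg/L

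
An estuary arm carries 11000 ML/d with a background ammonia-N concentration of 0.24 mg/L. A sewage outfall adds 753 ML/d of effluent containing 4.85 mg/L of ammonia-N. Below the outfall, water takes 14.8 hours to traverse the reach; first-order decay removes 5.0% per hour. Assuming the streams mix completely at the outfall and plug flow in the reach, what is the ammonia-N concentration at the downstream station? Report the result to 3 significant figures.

Mass balance: C = (11000·0.2400 + 753.0·4.850) / 11750 = 6292/11750 = 0.5354 mg/L.
5.0%/h lost → k = −ln(1 − 0.05) = 0.05129 h⁻¹.
Decay over the reach: 0.5354·exp(−kt) = 0.5354·0.4681 = 0.2506 mg/L.

0.251 mg/L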